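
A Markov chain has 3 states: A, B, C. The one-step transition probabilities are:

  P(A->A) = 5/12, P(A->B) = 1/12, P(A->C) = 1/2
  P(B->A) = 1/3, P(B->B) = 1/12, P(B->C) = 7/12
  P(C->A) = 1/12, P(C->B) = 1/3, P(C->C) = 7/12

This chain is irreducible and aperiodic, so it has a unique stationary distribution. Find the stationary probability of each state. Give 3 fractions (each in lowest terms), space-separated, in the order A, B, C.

Answer: 9/43 29/129 73/129

Derivation:
The stationary distribution satisfies pi = pi * P, i.e.:
  pi_A = 5/12*pi_A + 1/3*pi_B + 1/12*pi_C
  pi_B = 1/12*pi_A + 1/12*pi_B + 1/3*pi_C
  pi_C = 1/2*pi_A + 7/12*pi_B + 7/12*pi_C
with normalization: pi_A + pi_B + pi_C = 1.

Using the first 2 balance equations plus normalization, the linear system A*pi = b is:
  [-7/12, 1/3, 1/12] . pi = 0
  [1/12, -11/12, 1/3] . pi = 0
  [1, 1, 1] . pi = 1

Solving yields:
  pi_A = 9/43
  pi_B = 29/129
  pi_C = 73/129

Verification (pi * P):
  9/43*5/12 + 29/129*1/3 + 73/129*1/12 = 9/43 = pi_A  (ok)
  9/43*1/12 + 29/129*1/12 + 73/129*1/3 = 29/129 = pi_B  (ok)
  9/43*1/2 + 29/129*7/12 + 73/129*7/12 = 73/129 = pi_C  (ok)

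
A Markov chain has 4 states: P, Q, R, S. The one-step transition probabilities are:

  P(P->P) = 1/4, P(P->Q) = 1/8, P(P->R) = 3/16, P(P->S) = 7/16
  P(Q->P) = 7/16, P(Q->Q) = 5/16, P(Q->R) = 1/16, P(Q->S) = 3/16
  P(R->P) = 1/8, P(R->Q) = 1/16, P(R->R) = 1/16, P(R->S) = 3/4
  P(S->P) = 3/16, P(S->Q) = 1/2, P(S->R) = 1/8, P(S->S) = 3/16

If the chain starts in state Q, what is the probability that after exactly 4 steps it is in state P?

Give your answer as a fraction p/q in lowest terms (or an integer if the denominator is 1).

Answer: 4397/16384

Derivation:
Computing P^4 by repeated multiplication:
P^1 =
  P: [1/4, 1/8, 3/16, 7/16]
  Q: [7/16, 5/16, 1/16, 3/16]
  R: [1/8, 1/16, 1/16, 3/4]
  S: [3/16, 1/2, 1/8, 3/16]
P^2 =
  P: [57/256, 77/256, 31/256, 91/256]
  Q: [37/128, 1/4, 33/256, 85/256]
  R: [53/256, 53/128, 1/8, 65/256]
  S: [81/256, 9/32, 25/256, 39/128]
P^3 =
  P: [551/2048, 629/2048, 461/4096, 1275/4096]
  Q: [1065/4096, 1181/4096, 489/4096, 1361/4096]
  R: [1213/4096, 297/1024, 427/4096, 317/1024]
  S: [139/512, 1171/4096, 31/256, 1317/4096]
P^4 =
  P: [17961/65536, 19155/65536, 7575/65536, 20845/65536]
  Q: [4397/16384, 4853/16384, 7587/65536, 20949/65536]
  R: [8913/32768, 18937/65536, 3895/32768, 20983/65536]
  S: [4397/16384, 19111/65536, 7637/65536, 1325/4096]

(P^4)[Q -> P] = 4397/16384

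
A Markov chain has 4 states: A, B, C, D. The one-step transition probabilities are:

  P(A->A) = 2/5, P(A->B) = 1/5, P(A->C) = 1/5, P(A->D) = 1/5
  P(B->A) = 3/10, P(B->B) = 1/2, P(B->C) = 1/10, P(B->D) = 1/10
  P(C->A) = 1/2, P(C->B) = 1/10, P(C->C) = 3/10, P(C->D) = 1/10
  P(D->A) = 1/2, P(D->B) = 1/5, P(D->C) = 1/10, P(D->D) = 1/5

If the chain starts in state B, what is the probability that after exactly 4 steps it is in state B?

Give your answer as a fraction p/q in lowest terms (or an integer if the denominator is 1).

Answer: 1347/5000

Derivation:
Computing P^4 by repeated multiplication:
P^1 =
  A: [2/5, 1/5, 1/5, 1/5]
  B: [3/10, 1/2, 1/10, 1/10]
  C: [1/2, 1/10, 3/10, 1/10]
  D: [1/2, 1/5, 1/10, 1/5]
P^2 =
  A: [21/50, 6/25, 9/50, 4/25]
  B: [37/100, 17/50, 3/20, 7/50]
  C: [43/100, 1/5, 21/100, 4/25]
  D: [41/100, 1/4, 17/100, 17/100]
P^3 =
  A: [41/100, 127/500, 89/500, 79/500]
  B: [79/200, 287/1000, 167/1000, 151/1000]
  C: [417/1000, 239/1000, 37/200, 159/1000]
  D: [409/1000, 129/500, 7/40, 79/500]
P^4 =
  A: [2041/5000, 323/1250, 883/5000, 98/625]
  B: [4031/10000, 1347/5000, 1729/10000, 773/5000]
  C: [821/2000, 633/2500, 1787/10000, 197/1250]
  D: [163/400, 2599/10000, 1759/10000, 1567/10000]

(P^4)[B -> B] = 1347/5000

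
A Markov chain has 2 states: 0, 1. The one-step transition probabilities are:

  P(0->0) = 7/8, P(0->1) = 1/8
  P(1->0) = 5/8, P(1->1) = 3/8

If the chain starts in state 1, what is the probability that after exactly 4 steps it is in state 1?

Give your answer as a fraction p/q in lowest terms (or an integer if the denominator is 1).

Answer: 87/512

Derivation:
Computing P^4 by repeated multiplication:
P^1 =
  0: [7/8, 1/8]
  1: [5/8, 3/8]
P^2 =
  0: [27/32, 5/32]
  1: [25/32, 7/32]
P^3 =
  0: [107/128, 21/128]
  1: [105/128, 23/128]
P^4 =
  0: [427/512, 85/512]
  1: [425/512, 87/512]

(P^4)[1 -> 1] = 87/512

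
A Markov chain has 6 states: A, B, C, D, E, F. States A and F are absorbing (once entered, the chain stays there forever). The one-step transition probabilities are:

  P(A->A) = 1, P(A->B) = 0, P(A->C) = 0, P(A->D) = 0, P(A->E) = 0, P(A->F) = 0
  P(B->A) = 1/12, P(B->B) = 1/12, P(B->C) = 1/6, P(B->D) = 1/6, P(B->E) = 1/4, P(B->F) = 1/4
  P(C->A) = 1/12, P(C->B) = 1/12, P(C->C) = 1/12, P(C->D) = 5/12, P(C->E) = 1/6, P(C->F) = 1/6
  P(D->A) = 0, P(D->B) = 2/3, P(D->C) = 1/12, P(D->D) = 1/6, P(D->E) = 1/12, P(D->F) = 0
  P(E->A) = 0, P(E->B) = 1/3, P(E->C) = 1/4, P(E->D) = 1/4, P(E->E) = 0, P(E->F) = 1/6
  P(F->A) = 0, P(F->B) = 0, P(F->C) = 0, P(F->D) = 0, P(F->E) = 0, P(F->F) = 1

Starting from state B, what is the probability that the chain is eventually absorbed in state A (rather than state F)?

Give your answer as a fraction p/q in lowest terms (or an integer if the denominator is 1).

Answer: 1509/6455

Derivation:
Let a_i = P(absorbed in A | start in state i).
Boundary conditions: a_A = 1, a_F = 0.
For each transient state i, a_i = sum_j P(i->j) * a_j:
  a_B = 1/12*a_A + 1/12*a_B + 1/6*a_C + 1/6*a_D + 1/4*a_E + 1/4*a_F
  a_C = 1/12*a_A + 1/12*a_B + 1/12*a_C + 5/12*a_D + 1/6*a_E + 1/6*a_F
  a_D = 0*a_A + 2/3*a_B + 1/12*a_C + 1/6*a_D + 1/12*a_E + 0*a_F
  a_E = 0*a_A + 1/3*a_B + 1/4*a_C + 1/4*a_D + 0*a_E + 1/6*a_F

Substituting a_A = 1 and a_F = 0, rearrange to (I - Q) a = r where r[i] = P(i -> A):
  [11/12, -1/6, -1/6, -1/4] . (a_B, a_C, a_D, a_E) = 1/12
  [-1/12, 11/12, -5/12, -1/6] . (a_B, a_C, a_D, a_E) = 1/12
  [-2/3, -1/12, 5/6, -1/12] . (a_B, a_C, a_D, a_E) = 0
  [-1/3, -1/4, -1/4, 1] . (a_B, a_C, a_D, a_E) = 0

Solving yields:
  a_B = 1509/6455
  a_C = 328/1291
  a_D = 300/1291
  a_E = 1288/6455

Starting state is B, so the absorption probability is a_B = 1509/6455.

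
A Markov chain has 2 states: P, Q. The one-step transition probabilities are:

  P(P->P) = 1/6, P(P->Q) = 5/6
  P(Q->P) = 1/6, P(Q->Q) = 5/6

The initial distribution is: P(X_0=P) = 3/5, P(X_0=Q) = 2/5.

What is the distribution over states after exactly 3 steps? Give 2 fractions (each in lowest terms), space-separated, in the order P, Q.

Propagating the distribution step by step (d_{t+1} = d_t * P):
d_0 = (P=3/5, Q=2/5)
  d_1[P] = 3/5*1/6 + 2/5*1/6 = 1/6
  d_1[Q] = 3/5*5/6 + 2/5*5/6 = 5/6
d_1 = (P=1/6, Q=5/6)
  d_2[P] = 1/6*1/6 + 5/6*1/6 = 1/6
  d_2[Q] = 1/6*5/6 + 5/6*5/6 = 5/6
d_2 = (P=1/6, Q=5/6)
  d_3[P] = 1/6*1/6 + 5/6*1/6 = 1/6
  d_3[Q] = 1/6*5/6 + 5/6*5/6 = 5/6
d_3 = (P=1/6, Q=5/6)

Answer: 1/6 5/6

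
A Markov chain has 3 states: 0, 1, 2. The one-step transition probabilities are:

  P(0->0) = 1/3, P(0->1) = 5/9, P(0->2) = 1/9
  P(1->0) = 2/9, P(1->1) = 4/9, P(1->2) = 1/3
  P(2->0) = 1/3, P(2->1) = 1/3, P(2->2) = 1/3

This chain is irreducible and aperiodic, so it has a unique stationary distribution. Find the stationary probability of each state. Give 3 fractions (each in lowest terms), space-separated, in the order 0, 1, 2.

The stationary distribution satisfies pi = pi * P, i.e.:
  pi_0 = 1/3*pi_0 + 2/9*pi_1 + 1/3*pi_2
  pi_1 = 5/9*pi_0 + 4/9*pi_1 + 1/3*pi_2
  pi_2 = 1/9*pi_0 + 1/3*pi_1 + 1/3*pi_2
with normalization: pi_0 + pi_1 + pi_2 = 1.

Using the first 2 balance equations plus normalization, the linear system A*pi = b is:
  [-2/3, 2/9, 1/3] . pi = 0
  [5/9, -5/9, 1/3] . pi = 0
  [1, 1, 1] . pi = 1

Solving yields:
  pi_0 = 21/74
  pi_1 = 33/74
  pi_2 = 10/37

Verification (pi * P):
  21/74*1/3 + 33/74*2/9 + 10/37*1/3 = 21/74 = pi_0  (ok)
  21/74*5/9 + 33/74*4/9 + 10/37*1/3 = 33/74 = pi_1  (ok)
  21/74*1/9 + 33/74*1/3 + 10/37*1/3 = 10/37 = pi_2  (ok)

Answer: 21/74 33/74 10/37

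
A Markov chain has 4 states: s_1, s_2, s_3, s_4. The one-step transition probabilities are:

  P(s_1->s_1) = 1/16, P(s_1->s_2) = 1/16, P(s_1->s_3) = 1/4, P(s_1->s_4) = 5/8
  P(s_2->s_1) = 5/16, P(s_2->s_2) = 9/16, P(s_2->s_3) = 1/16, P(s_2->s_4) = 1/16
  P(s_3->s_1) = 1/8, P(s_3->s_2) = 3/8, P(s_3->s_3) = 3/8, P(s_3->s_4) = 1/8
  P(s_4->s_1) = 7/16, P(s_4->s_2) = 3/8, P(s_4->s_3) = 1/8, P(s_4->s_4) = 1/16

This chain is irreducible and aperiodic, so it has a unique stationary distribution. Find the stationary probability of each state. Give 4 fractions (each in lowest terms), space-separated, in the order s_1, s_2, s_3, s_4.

The stationary distribution satisfies pi = pi * P, i.e.:
  pi_s_1 = 1/16*pi_s_1 + 5/16*pi_s_2 + 1/8*pi_s_3 + 7/16*pi_s_4
  pi_s_2 = 1/16*pi_s_1 + 9/16*pi_s_2 + 3/8*pi_s_3 + 3/8*pi_s_4
  pi_s_3 = 1/4*pi_s_1 + 1/16*pi_s_2 + 3/8*pi_s_3 + 1/8*pi_s_4
  pi_s_4 = 5/8*pi_s_1 + 1/16*pi_s_2 + 1/8*pi_s_3 + 1/16*pi_s_4
with normalization: pi_s_1 + pi_s_2 + pi_s_3 + pi_s_4 = 1.

Using the first 3 balance equations plus normalization, the linear system A*pi = b is:
  [-15/16, 5/16, 1/8, 7/16] . pi = 0
  [1/16, -7/16, 3/8, 3/8] . pi = 0
  [1/4, 1/16, -5/8, 1/8] . pi = 0
  [1, 1, 1, 1] . pi = 1

Solving yields:
  pi_s_1 = 848/3467
  pi_s_2 = 1274/3467
  pi_s_3 = 613/3467
  pi_s_4 = 732/3467

Verification (pi * P):
  848/3467*1/16 + 1274/3467*5/16 + 613/3467*1/8 + 732/3467*7/16 = 848/3467 = pi_s_1  (ok)
  848/3467*1/16 + 1274/3467*9/16 + 613/3467*3/8 + 732/3467*3/8 = 1274/3467 = pi_s_2  (ok)
  848/3467*1/4 + 1274/3467*1/16 + 613/3467*3/8 + 732/3467*1/8 = 613/3467 = pi_s_3  (ok)
  848/3467*5/8 + 1274/3467*1/16 + 613/3467*1/8 + 732/3467*1/16 = 732/3467 = pi_s_4  (ok)

Answer: 848/3467 1274/3467 613/3467 732/3467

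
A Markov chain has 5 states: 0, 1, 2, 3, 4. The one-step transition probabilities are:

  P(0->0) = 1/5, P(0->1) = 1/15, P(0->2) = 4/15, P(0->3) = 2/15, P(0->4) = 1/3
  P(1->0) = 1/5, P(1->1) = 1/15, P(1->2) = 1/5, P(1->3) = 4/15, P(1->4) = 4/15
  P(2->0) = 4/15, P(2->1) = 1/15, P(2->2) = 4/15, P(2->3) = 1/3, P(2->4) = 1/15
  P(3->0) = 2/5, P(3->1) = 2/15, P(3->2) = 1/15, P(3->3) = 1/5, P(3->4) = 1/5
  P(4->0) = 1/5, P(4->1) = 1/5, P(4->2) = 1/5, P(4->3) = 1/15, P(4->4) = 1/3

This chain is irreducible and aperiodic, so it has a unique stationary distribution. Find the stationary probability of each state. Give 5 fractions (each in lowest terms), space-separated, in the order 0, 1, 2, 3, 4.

The stationary distribution satisfies pi = pi * P, i.e.:
  pi_0 = 1/5*pi_0 + 1/5*pi_1 + 4/15*pi_2 + 2/5*pi_3 + 1/5*pi_4
  pi_1 = 1/15*pi_0 + 1/15*pi_1 + 1/15*pi_2 + 2/15*pi_3 + 1/5*pi_4
  pi_2 = 4/15*pi_0 + 1/5*pi_1 + 4/15*pi_2 + 1/15*pi_3 + 1/5*pi_4
  pi_3 = 2/15*pi_0 + 4/15*pi_1 + 1/3*pi_2 + 1/5*pi_3 + 1/15*pi_4
  pi_4 = 1/3*pi_0 + 4/15*pi_1 + 1/15*pi_2 + 1/5*pi_3 + 1/3*pi_4
with normalization: pi_0 + pi_1 + pi_2 + pi_3 + pi_4 = 1.

Using the first 4 balance equations plus normalization, the linear system A*pi = b is:
  [-4/5, 1/5, 4/15, 2/5, 1/5] . pi = 0
  [1/15, -14/15, 1/15, 2/15, 1/5] . pi = 0
  [4/15, 1/5, -11/15, 1/15, 1/5] . pi = 0
  [2/15, 4/15, 1/3, -4/5, 1/15] . pi = 0
  [1, 1, 1, 1, 1] . pi = 1

Solving yields:
  pi_0 = 241/961
  pi_1 = 215/1922
  pi_2 = 1977/9610
  pi_3 = 1781/9610
  pi_4 = 2367/9610

Verification (pi * P):
  241/961*1/5 + 215/1922*1/5 + 1977/9610*4/15 + 1781/9610*2/5 + 2367/9610*1/5 = 241/961 = pi_0  (ok)
  241/961*1/15 + 215/1922*1/15 + 1977/9610*1/15 + 1781/9610*2/15 + 2367/9610*1/5 = 215/1922 = pi_1  (ok)
  241/961*4/15 + 215/1922*1/5 + 1977/9610*4/15 + 1781/9610*1/15 + 2367/9610*1/5 = 1977/9610 = pi_2  (ok)
  241/961*2/15 + 215/1922*4/15 + 1977/9610*1/3 + 1781/9610*1/5 + 2367/9610*1/15 = 1781/9610 = pi_3  (ok)
  241/961*1/3 + 215/1922*4/15 + 1977/9610*1/15 + 1781/9610*1/5 + 2367/9610*1/3 = 2367/9610 = pi_4  (ok)

Answer: 241/961 215/1922 1977/9610 1781/9610 2367/9610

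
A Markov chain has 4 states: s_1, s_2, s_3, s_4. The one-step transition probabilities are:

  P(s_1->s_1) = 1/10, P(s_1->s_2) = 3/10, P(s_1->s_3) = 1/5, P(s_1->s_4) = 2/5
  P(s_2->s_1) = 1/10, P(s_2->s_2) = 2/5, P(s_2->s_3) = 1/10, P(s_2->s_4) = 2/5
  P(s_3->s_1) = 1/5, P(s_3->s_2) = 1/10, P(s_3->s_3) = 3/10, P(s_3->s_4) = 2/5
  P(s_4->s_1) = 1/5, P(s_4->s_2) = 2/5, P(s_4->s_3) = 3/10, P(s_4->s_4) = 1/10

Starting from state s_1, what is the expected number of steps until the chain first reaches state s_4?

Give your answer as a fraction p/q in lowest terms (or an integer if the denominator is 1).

Let h_i = expected steps to first reach s_4 from state i.
Boundary: h_s_4 = 0.
First-step equations for the other states:
  h_s_1 = 1 + 1/10*h_s_1 + 3/10*h_s_2 + 1/5*h_s_3 + 2/5*h_s_4
  h_s_2 = 1 + 1/10*h_s_1 + 2/5*h_s_2 + 1/10*h_s_3 + 2/5*h_s_4
  h_s_3 = 1 + 1/5*h_s_1 + 1/10*h_s_2 + 3/10*h_s_3 + 2/5*h_s_4

Substituting h_s_4 = 0 and rearranging gives the linear system (I - Q) h = 1:
  [9/10, -3/10, -1/5] . (h_s_1, h_s_2, h_s_3) = 1
  [-1/10, 3/5, -1/10] . (h_s_1, h_s_2, h_s_3) = 1
  [-1/5, -1/10, 7/10] . (h_s_1, h_s_2, h_s_3) = 1

Solving yields:
  h_s_1 = 5/2
  h_s_2 = 5/2
  h_s_3 = 5/2

Starting state is s_1, so the expected hitting time is h_s_1 = 5/2.

Answer: 5/2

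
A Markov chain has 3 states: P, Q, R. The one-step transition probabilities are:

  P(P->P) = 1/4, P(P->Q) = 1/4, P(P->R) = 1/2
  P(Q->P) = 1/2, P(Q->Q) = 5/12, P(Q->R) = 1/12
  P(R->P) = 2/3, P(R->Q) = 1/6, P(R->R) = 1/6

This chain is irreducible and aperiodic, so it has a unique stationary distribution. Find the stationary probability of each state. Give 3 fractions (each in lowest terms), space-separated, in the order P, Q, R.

Answer: 68/155 42/155 9/31

Derivation:
The stationary distribution satisfies pi = pi * P, i.e.:
  pi_P = 1/4*pi_P + 1/2*pi_Q + 2/3*pi_R
  pi_Q = 1/4*pi_P + 5/12*pi_Q + 1/6*pi_R
  pi_R = 1/2*pi_P + 1/12*pi_Q + 1/6*pi_R
with normalization: pi_P + pi_Q + pi_R = 1.

Using the first 2 balance equations plus normalization, the linear system A*pi = b is:
  [-3/4, 1/2, 2/3] . pi = 0
  [1/4, -7/12, 1/6] . pi = 0
  [1, 1, 1] . pi = 1

Solving yields:
  pi_P = 68/155
  pi_Q = 42/155
  pi_R = 9/31

Verification (pi * P):
  68/155*1/4 + 42/155*1/2 + 9/31*2/3 = 68/155 = pi_P  (ok)
  68/155*1/4 + 42/155*5/12 + 9/31*1/6 = 42/155 = pi_Q  (ok)
  68/155*1/2 + 42/155*1/12 + 9/31*1/6 = 9/31 = pi_R  (ok)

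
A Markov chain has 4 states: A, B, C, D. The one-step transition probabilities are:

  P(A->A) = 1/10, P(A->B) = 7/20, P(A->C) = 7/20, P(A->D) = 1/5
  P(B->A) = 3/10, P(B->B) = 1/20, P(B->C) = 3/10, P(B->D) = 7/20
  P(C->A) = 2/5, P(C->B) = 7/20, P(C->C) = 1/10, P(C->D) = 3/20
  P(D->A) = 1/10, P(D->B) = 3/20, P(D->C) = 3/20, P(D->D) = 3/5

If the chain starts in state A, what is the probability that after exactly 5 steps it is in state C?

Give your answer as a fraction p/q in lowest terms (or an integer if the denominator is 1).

Computing P^5 by repeated multiplication:
P^1 =
  A: [1/10, 7/20, 7/20, 1/5]
  B: [3/10, 1/20, 3/10, 7/20]
  C: [2/5, 7/20, 1/10, 3/20]
  D: [1/10, 3/20, 3/20, 3/5]
P^2 =
  A: [11/40, 41/200, 41/200, 63/200]
  B: [1/5, 53/200, 81/400, 133/400]
  C: [1/5, 43/200, 111/400, 123/400]
  D: [7/40, 37/200, 37/200, 91/200]
P^3 =
  A: [81/400, 451/2000, 451/2000, 693/2000]
  B: [171/800, 51/250, 1757/8000, 2901/8000]
  C: [181/800, 28/125, 1667/8000, 2731/8000]
  D: [77/400, 407/2000, 407/2000, 801/2000]
P^4 =
  A: [851/4000, 4261/20000, 4261/20000, 7223/20000]
  B: [3307/16000, 8651/40000, 33979/160000, 58347/160000]
  C: [3317/16000, 8581/40000, 34949/160000, 57557/160000]
  D: [807/4000, 4177/20000, 4177/20000, 7611/20000]
P^5 =
  A: [8261/40000, 42771/200000, 42771/200000, 73153/200000]
  B: [66229/320000, 169747/800000, 682113/3200000, 1176609/3200000]
  C: [66699/320000, 170957/800000, 680703/3200000, 1168479/3200000]
  D: [8177/40000, 42247/200000, 42247/200000, 74621/200000]

(P^5)[A -> C] = 42771/200000

Answer: 42771/200000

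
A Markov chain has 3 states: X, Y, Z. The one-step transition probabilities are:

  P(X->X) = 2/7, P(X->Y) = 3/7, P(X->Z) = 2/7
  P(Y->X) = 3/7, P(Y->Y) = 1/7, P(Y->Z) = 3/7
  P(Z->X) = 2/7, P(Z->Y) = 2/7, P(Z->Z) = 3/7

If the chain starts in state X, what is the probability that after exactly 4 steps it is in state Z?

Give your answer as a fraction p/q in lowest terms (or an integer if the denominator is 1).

Answer: 918/2401

Derivation:
Computing P^4 by repeated multiplication:
P^1 =
  X: [2/7, 3/7, 2/7]
  Y: [3/7, 1/7, 3/7]
  Z: [2/7, 2/7, 3/7]
P^2 =
  X: [17/49, 13/49, 19/49]
  Y: [15/49, 16/49, 18/49]
  Z: [16/49, 2/7, 19/49]
P^3 =
  X: [111/343, 102/343, 130/343]
  Y: [114/343, 97/343, 132/343]
  Z: [16/49, 100/343, 131/343]
P^4 =
  X: [788/2401, 695/2401, 918/2401]
  Y: [783/2401, 703/2401, 915/2401]
  Z: [786/2401, 698/2401, 131/343]

(P^4)[X -> Z] = 918/2401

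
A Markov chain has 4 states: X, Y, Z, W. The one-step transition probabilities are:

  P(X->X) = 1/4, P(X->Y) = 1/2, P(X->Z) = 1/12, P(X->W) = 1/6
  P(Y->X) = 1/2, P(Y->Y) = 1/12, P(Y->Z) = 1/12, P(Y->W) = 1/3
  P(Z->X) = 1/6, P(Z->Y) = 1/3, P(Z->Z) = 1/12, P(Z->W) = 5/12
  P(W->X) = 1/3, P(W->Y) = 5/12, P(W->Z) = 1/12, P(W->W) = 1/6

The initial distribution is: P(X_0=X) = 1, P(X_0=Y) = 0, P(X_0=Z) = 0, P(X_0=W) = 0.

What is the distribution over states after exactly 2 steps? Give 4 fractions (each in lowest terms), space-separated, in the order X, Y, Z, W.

Answer: 55/144 19/72 1/12 13/48

Derivation:
Propagating the distribution step by step (d_{t+1} = d_t * P):
d_0 = (X=1, Y=0, Z=0, W=0)
  d_1[X] = 1*1/4 + 0*1/2 + 0*1/6 + 0*1/3 = 1/4
  d_1[Y] = 1*1/2 + 0*1/12 + 0*1/3 + 0*5/12 = 1/2
  d_1[Z] = 1*1/12 + 0*1/12 + 0*1/12 + 0*1/12 = 1/12
  d_1[W] = 1*1/6 + 0*1/3 + 0*5/12 + 0*1/6 = 1/6
d_1 = (X=1/4, Y=1/2, Z=1/12, W=1/6)
  d_2[X] = 1/4*1/4 + 1/2*1/2 + 1/12*1/6 + 1/6*1/3 = 55/144
  d_2[Y] = 1/4*1/2 + 1/2*1/12 + 1/12*1/3 + 1/6*5/12 = 19/72
  d_2[Z] = 1/4*1/12 + 1/2*1/12 + 1/12*1/12 + 1/6*1/12 = 1/12
  d_2[W] = 1/4*1/6 + 1/2*1/3 + 1/12*5/12 + 1/6*1/6 = 13/48
d_2 = (X=55/144, Y=19/72, Z=1/12, W=13/48)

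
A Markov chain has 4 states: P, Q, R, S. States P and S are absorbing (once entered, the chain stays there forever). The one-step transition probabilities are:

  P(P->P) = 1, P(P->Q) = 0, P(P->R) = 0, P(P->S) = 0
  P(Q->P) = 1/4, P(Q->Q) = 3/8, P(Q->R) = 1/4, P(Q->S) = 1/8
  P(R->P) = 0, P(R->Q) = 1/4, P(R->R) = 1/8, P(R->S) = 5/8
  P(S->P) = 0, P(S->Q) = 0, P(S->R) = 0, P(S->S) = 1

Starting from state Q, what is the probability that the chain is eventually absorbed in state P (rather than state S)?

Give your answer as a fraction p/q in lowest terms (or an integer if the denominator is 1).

Answer: 14/31

Derivation:
Let a_i = P(absorbed in P | start in state i).
Boundary conditions: a_P = 1, a_S = 0.
For each transient state i, a_i = sum_j P(i->j) * a_j:
  a_Q = 1/4*a_P + 3/8*a_Q + 1/4*a_R + 1/8*a_S
  a_R = 0*a_P + 1/4*a_Q + 1/8*a_R + 5/8*a_S

Substituting a_P = 1 and a_S = 0, rearrange to (I - Q) a = r where r[i] = P(i -> P):
  [5/8, -1/4] . (a_Q, a_R) = 1/4
  [-1/4, 7/8] . (a_Q, a_R) = 0

Solving yields:
  a_Q = 14/31
  a_R = 4/31

Starting state is Q, so the absorption probability is a_Q = 14/31.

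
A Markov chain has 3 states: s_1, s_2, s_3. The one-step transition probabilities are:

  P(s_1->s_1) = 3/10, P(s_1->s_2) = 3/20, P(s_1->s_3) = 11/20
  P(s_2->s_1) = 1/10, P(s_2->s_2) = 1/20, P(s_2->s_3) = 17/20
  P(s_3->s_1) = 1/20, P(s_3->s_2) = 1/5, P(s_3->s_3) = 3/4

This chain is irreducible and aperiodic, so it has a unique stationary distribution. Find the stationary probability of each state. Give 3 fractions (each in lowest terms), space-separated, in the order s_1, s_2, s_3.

The stationary distribution satisfies pi = pi * P, i.e.:
  pi_s_1 = 3/10*pi_s_1 + 1/10*pi_s_2 + 1/20*pi_s_3
  pi_s_2 = 3/20*pi_s_1 + 1/20*pi_s_2 + 1/5*pi_s_3
  pi_s_3 = 11/20*pi_s_1 + 17/20*pi_s_2 + 3/4*pi_s_3
with normalization: pi_s_1 + pi_s_2 + pi_s_3 = 1.

Using the first 2 balance equations plus normalization, the linear system A*pi = b is:
  [-7/10, 1/10, 1/20] . pi = 0
  [3/20, -19/20, 1/5] . pi = 0
  [1, 1, 1] . pi = 1

Solving yields:
  pi_s_1 = 27/346
  pi_s_2 = 59/346
  pi_s_3 = 130/173

Verification (pi * P):
  27/346*3/10 + 59/346*1/10 + 130/173*1/20 = 27/346 = pi_s_1  (ok)
  27/346*3/20 + 59/346*1/20 + 130/173*1/5 = 59/346 = pi_s_2  (ok)
  27/346*11/20 + 59/346*17/20 + 130/173*3/4 = 130/173 = pi_s_3  (ok)

Answer: 27/346 59/346 130/173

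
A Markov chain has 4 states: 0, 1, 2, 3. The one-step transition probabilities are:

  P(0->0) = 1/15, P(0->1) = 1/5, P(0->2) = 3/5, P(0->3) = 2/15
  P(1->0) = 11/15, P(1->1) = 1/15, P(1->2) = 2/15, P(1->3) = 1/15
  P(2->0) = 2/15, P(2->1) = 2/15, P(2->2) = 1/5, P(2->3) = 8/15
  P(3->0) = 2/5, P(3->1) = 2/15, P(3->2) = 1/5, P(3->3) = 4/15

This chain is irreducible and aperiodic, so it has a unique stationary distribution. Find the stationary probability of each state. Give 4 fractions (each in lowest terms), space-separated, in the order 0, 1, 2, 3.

Answer: 1406/5105 726/5105 307/1021 1438/5105

Derivation:
The stationary distribution satisfies pi = pi * P, i.e.:
  pi_0 = 1/15*pi_0 + 11/15*pi_1 + 2/15*pi_2 + 2/5*pi_3
  pi_1 = 1/5*pi_0 + 1/15*pi_1 + 2/15*pi_2 + 2/15*pi_3
  pi_2 = 3/5*pi_0 + 2/15*pi_1 + 1/5*pi_2 + 1/5*pi_3
  pi_3 = 2/15*pi_0 + 1/15*pi_1 + 8/15*pi_2 + 4/15*pi_3
with normalization: pi_0 + pi_1 + pi_2 + pi_3 = 1.

Using the first 3 balance equations plus normalization, the linear system A*pi = b is:
  [-14/15, 11/15, 2/15, 2/5] . pi = 0
  [1/5, -14/15, 2/15, 2/15] . pi = 0
  [3/5, 2/15, -4/5, 1/5] . pi = 0
  [1, 1, 1, 1] . pi = 1

Solving yields:
  pi_0 = 1406/5105
  pi_1 = 726/5105
  pi_2 = 307/1021
  pi_3 = 1438/5105

Verification (pi * P):
  1406/5105*1/15 + 726/5105*11/15 + 307/1021*2/15 + 1438/5105*2/5 = 1406/5105 = pi_0  (ok)
  1406/5105*1/5 + 726/5105*1/15 + 307/1021*2/15 + 1438/5105*2/15 = 726/5105 = pi_1  (ok)
  1406/5105*3/5 + 726/5105*2/15 + 307/1021*1/5 + 1438/5105*1/5 = 307/1021 = pi_2  (ok)
  1406/5105*2/15 + 726/5105*1/15 + 307/1021*8/15 + 1438/5105*4/15 = 1438/5105 = pi_3  (ok)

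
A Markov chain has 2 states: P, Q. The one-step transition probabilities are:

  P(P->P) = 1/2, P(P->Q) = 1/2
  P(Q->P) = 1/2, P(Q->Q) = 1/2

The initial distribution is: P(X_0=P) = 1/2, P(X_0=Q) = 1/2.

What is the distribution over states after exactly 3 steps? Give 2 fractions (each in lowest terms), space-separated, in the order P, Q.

Propagating the distribution step by step (d_{t+1} = d_t * P):
d_0 = (P=1/2, Q=1/2)
  d_1[P] = 1/2*1/2 + 1/2*1/2 = 1/2
  d_1[Q] = 1/2*1/2 + 1/2*1/2 = 1/2
d_1 = (P=1/2, Q=1/2)
  d_2[P] = 1/2*1/2 + 1/2*1/2 = 1/2
  d_2[Q] = 1/2*1/2 + 1/2*1/2 = 1/2
d_2 = (P=1/2, Q=1/2)
  d_3[P] = 1/2*1/2 + 1/2*1/2 = 1/2
  d_3[Q] = 1/2*1/2 + 1/2*1/2 = 1/2
d_3 = (P=1/2, Q=1/2)

Answer: 1/2 1/2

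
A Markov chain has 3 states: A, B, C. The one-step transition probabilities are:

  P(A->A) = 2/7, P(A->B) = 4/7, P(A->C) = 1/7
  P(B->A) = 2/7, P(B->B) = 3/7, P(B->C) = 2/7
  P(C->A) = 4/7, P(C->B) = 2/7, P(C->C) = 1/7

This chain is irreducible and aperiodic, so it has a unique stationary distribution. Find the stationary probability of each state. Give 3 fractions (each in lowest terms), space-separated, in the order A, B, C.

The stationary distribution satisfies pi = pi * P, i.e.:
  pi_A = 2/7*pi_A + 2/7*pi_B + 4/7*pi_C
  pi_B = 4/7*pi_A + 3/7*pi_B + 2/7*pi_C
  pi_C = 1/7*pi_A + 2/7*pi_B + 1/7*pi_C
with normalization: pi_A + pi_B + pi_C = 1.

Using the first 2 balance equations plus normalization, the linear system A*pi = b is:
  [-5/7, 2/7, 4/7] . pi = 0
  [4/7, -4/7, 2/7] . pi = 0
  [1, 1, 1] . pi = 1

Solving yields:
  pi_A = 10/29
  pi_B = 13/29
  pi_C = 6/29

Verification (pi * P):
  10/29*2/7 + 13/29*2/7 + 6/29*4/7 = 10/29 = pi_A  (ok)
  10/29*4/7 + 13/29*3/7 + 6/29*2/7 = 13/29 = pi_B  (ok)
  10/29*1/7 + 13/29*2/7 + 6/29*1/7 = 6/29 = pi_C  (ok)

Answer: 10/29 13/29 6/29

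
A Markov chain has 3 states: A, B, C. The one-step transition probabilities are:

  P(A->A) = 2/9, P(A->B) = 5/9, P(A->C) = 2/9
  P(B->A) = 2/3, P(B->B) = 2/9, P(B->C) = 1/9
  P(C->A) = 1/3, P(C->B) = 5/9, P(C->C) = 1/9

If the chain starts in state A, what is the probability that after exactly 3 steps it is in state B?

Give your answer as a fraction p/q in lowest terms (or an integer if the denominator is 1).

Answer: 35/81

Derivation:
Computing P^3 by repeated multiplication:
P^1 =
  A: [2/9, 5/9, 2/9]
  B: [2/3, 2/9, 1/9]
  C: [1/3, 5/9, 1/9]
P^2 =
  A: [40/81, 10/27, 11/81]
  B: [1/3, 13/27, 5/27]
  C: [13/27, 10/27, 4/27]
P^3 =
  A: [293/729, 35/81, 121/729]
  B: [37/81, 32/81, 4/27]
  C: [98/243, 35/81, 40/243]

(P^3)[A -> B] = 35/81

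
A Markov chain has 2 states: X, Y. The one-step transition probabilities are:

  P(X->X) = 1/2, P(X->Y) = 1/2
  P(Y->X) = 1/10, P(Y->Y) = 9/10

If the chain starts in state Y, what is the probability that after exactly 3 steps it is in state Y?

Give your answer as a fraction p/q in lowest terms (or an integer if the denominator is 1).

Answer: 211/250

Derivation:
Computing P^3 by repeated multiplication:
P^1 =
  X: [1/2, 1/2]
  Y: [1/10, 9/10]
P^2 =
  X: [3/10, 7/10]
  Y: [7/50, 43/50]
P^3 =
  X: [11/50, 39/50]
  Y: [39/250, 211/250]

(P^3)[Y -> Y] = 211/250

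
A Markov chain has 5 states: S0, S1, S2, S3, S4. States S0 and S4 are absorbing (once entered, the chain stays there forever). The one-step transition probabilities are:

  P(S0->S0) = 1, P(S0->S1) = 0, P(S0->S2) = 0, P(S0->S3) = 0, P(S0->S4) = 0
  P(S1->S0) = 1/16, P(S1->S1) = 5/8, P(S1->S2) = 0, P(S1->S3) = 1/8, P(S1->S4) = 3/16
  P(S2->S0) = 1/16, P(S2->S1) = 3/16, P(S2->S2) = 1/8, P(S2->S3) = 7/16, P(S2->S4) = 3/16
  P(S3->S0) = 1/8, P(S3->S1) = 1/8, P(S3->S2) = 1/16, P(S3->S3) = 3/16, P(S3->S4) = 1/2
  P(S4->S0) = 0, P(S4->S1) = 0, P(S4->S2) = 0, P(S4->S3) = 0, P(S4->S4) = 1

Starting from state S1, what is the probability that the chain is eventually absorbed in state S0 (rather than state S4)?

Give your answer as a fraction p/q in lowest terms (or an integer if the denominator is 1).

Answer: 233/988

Derivation:
Let a_i = P(absorbed in S0 | start in state i).
Boundary conditions: a_S0 = 1, a_S4 = 0.
For each transient state i, a_i = sum_j P(i->j) * a_j:
  a_S1 = 1/16*a_S0 + 5/8*a_S1 + 0*a_S2 + 1/8*a_S3 + 3/16*a_S4
  a_S2 = 1/16*a_S0 + 3/16*a_S1 + 1/8*a_S2 + 7/16*a_S3 + 3/16*a_S4
  a_S3 = 1/8*a_S0 + 1/8*a_S1 + 1/16*a_S2 + 3/16*a_S3 + 1/2*a_S4

Substituting a_S0 = 1 and a_S4 = 0, rearrange to (I - Q) a = r where r[i] = P(i -> S0):
  [3/8, 0, -1/8] . (a_S1, a_S2, a_S3) = 1/16
  [-3/16, 7/8, -7/16] . (a_S1, a_S2, a_S3) = 1/16
  [-1/8, -1/16, 13/16] . (a_S1, a_S2, a_S3) = 1/8

Solving yields:
  a_S1 = 233/988
  a_S2 = 223/988
  a_S3 = 205/988

Starting state is S1, so the absorption probability is a_S1 = 233/988.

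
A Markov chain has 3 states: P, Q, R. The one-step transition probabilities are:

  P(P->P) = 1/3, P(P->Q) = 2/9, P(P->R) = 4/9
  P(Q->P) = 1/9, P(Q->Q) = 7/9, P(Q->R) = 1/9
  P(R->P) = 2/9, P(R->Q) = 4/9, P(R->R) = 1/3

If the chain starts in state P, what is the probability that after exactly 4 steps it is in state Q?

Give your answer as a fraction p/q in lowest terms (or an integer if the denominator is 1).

Answer: 3808/6561

Derivation:
Computing P^4 by repeated multiplication:
P^1 =
  P: [1/3, 2/9, 4/9]
  Q: [1/9, 7/9, 1/9]
  R: [2/9, 4/9, 1/3]
P^2 =
  P: [19/81, 4/9, 26/81]
  Q: [4/27, 55/81, 14/81]
  R: [16/81, 44/81, 7/27]
P^3 =
  P: [145/729, 394/729, 190/729]
  Q: [119/729, 155/243, 145/729]
  R: [134/729, 424/729, 19/81]
P^4 =
  P: [403/2187, 3808/6561, 1544/6561]
  Q: [1112/6561, 4073/6561, 1376/6561]
  R: [1168/6561, 3920/6561, 491/2187]

(P^4)[P -> Q] = 3808/6561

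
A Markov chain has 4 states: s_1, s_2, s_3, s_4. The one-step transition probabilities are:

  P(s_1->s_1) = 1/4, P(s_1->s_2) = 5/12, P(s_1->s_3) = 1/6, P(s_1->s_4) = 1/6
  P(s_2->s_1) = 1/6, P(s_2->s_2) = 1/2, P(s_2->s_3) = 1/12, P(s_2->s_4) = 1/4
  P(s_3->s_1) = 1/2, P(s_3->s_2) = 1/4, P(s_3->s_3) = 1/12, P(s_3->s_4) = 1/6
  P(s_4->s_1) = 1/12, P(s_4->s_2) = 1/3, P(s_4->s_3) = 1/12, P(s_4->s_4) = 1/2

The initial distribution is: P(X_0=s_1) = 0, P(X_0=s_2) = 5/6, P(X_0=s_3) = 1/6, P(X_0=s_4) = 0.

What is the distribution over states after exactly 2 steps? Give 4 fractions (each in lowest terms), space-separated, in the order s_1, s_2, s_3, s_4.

Propagating the distribution step by step (d_{t+1} = d_t * P):
d_0 = (s_1=0, s_2=5/6, s_3=1/6, s_4=0)
  d_1[s_1] = 0*1/4 + 5/6*1/6 + 1/6*1/2 + 0*1/12 = 2/9
  d_1[s_2] = 0*5/12 + 5/6*1/2 + 1/6*1/4 + 0*1/3 = 11/24
  d_1[s_3] = 0*1/6 + 5/6*1/12 + 1/6*1/12 + 0*1/12 = 1/12
  d_1[s_4] = 0*1/6 + 5/6*1/4 + 1/6*1/6 + 0*1/2 = 17/72
d_1 = (s_1=2/9, s_2=11/24, s_3=1/12, s_4=17/72)
  d_2[s_1] = 2/9*1/4 + 11/24*1/6 + 1/12*1/2 + 17/72*1/12 = 167/864
  d_2[s_2] = 2/9*5/12 + 11/24*1/2 + 1/12*1/4 + 17/72*1/3 = 91/216
  d_2[s_3] = 2/9*1/6 + 11/24*1/12 + 1/12*1/12 + 17/72*1/12 = 11/108
  d_2[s_4] = 2/9*1/6 + 11/24*1/4 + 1/12*1/6 + 17/72*1/2 = 245/864
d_2 = (s_1=167/864, s_2=91/216, s_3=11/108, s_4=245/864)

Answer: 167/864 91/216 11/108 245/864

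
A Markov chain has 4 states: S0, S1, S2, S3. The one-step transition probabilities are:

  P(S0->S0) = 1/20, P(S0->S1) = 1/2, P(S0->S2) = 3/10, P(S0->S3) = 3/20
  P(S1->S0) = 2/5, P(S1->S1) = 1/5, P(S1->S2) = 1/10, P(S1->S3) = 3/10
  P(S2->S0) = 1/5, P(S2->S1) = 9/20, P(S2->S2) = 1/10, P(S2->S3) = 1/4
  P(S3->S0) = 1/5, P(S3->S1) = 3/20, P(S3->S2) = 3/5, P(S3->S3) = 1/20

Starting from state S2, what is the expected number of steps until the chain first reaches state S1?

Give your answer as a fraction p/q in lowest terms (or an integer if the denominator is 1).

Let h_i = expected steps to first reach S1 from state i.
Boundary: h_S1 = 0.
First-step equations for the other states:
  h_S0 = 1 + 1/20*h_S0 + 1/2*h_S1 + 3/10*h_S2 + 3/20*h_S3
  h_S2 = 1 + 1/5*h_S0 + 9/20*h_S1 + 1/10*h_S2 + 1/4*h_S3
  h_S3 = 1 + 1/5*h_S0 + 3/20*h_S1 + 3/5*h_S2 + 1/20*h_S3

Substituting h_S1 = 0 and rearranging gives the linear system (I - Q) h = 1:
  [19/20, -3/10, -3/20] . (h_S0, h_S2, h_S3) = 1
  [-1/5, 9/10, -1/4] . (h_S0, h_S2, h_S3) = 1
  [-1/5, -3/5, 19/20] . (h_S0, h_S2, h_S3) = 1

Solving yields:
  h_S0 = 1720/737
  h_S2 = 1840/737
  h_S3 = 2300/737

Starting state is S2, so the expected hitting time is h_S2 = 1840/737.

Answer: 1840/737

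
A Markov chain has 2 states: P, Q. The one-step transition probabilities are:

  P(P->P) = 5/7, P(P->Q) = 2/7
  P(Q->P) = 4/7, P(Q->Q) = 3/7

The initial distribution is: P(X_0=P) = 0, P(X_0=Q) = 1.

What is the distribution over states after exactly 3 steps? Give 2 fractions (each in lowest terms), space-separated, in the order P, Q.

Answer: 228/343 115/343

Derivation:
Propagating the distribution step by step (d_{t+1} = d_t * P):
d_0 = (P=0, Q=1)
  d_1[P] = 0*5/7 + 1*4/7 = 4/7
  d_1[Q] = 0*2/7 + 1*3/7 = 3/7
d_1 = (P=4/7, Q=3/7)
  d_2[P] = 4/7*5/7 + 3/7*4/7 = 32/49
  d_2[Q] = 4/7*2/7 + 3/7*3/7 = 17/49
d_2 = (P=32/49, Q=17/49)
  d_3[P] = 32/49*5/7 + 17/49*4/7 = 228/343
  d_3[Q] = 32/49*2/7 + 17/49*3/7 = 115/343
d_3 = (P=228/343, Q=115/343)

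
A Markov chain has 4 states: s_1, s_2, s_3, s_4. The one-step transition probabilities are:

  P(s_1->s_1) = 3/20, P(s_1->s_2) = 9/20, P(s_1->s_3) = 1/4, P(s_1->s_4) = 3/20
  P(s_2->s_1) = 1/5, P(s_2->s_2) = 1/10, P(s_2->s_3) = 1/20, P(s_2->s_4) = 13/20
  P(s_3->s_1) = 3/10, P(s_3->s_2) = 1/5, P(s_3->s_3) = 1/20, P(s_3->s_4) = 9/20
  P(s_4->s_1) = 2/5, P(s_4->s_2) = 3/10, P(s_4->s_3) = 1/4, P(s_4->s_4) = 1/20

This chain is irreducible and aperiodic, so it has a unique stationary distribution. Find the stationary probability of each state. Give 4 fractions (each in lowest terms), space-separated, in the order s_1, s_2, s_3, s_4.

Answer: 477/1808 487/1808 591/3616 1097/3616

Derivation:
The stationary distribution satisfies pi = pi * P, i.e.:
  pi_s_1 = 3/20*pi_s_1 + 1/5*pi_s_2 + 3/10*pi_s_3 + 2/5*pi_s_4
  pi_s_2 = 9/20*pi_s_1 + 1/10*pi_s_2 + 1/5*pi_s_3 + 3/10*pi_s_4
  pi_s_3 = 1/4*pi_s_1 + 1/20*pi_s_2 + 1/20*pi_s_3 + 1/4*pi_s_4
  pi_s_4 = 3/20*pi_s_1 + 13/20*pi_s_2 + 9/20*pi_s_3 + 1/20*pi_s_4
with normalization: pi_s_1 + pi_s_2 + pi_s_3 + pi_s_4 = 1.

Using the first 3 balance equations plus normalization, the linear system A*pi = b is:
  [-17/20, 1/5, 3/10, 2/5] . pi = 0
  [9/20, -9/10, 1/5, 3/10] . pi = 0
  [1/4, 1/20, -19/20, 1/4] . pi = 0
  [1, 1, 1, 1] . pi = 1

Solving yields:
  pi_s_1 = 477/1808
  pi_s_2 = 487/1808
  pi_s_3 = 591/3616
  pi_s_4 = 1097/3616

Verification (pi * P):
  477/1808*3/20 + 487/1808*1/5 + 591/3616*3/10 + 1097/3616*2/5 = 477/1808 = pi_s_1  (ok)
  477/1808*9/20 + 487/1808*1/10 + 591/3616*1/5 + 1097/3616*3/10 = 487/1808 = pi_s_2  (ok)
  477/1808*1/4 + 487/1808*1/20 + 591/3616*1/20 + 1097/3616*1/4 = 591/3616 = pi_s_3  (ok)
  477/1808*3/20 + 487/1808*13/20 + 591/3616*9/20 + 1097/3616*1/20 = 1097/3616 = pi_s_4  (ok)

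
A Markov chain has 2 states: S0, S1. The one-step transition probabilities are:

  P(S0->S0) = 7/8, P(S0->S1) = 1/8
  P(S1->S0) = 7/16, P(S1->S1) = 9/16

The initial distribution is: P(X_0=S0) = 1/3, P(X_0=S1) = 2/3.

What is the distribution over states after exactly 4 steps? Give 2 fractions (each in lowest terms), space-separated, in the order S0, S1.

Answer: 37429/49152 11723/49152

Derivation:
Propagating the distribution step by step (d_{t+1} = d_t * P):
d_0 = (S0=1/3, S1=2/3)
  d_1[S0] = 1/3*7/8 + 2/3*7/16 = 7/12
  d_1[S1] = 1/3*1/8 + 2/3*9/16 = 5/12
d_1 = (S0=7/12, S1=5/12)
  d_2[S0] = 7/12*7/8 + 5/12*7/16 = 133/192
  d_2[S1] = 7/12*1/8 + 5/12*9/16 = 59/192
d_2 = (S0=133/192, S1=59/192)
  d_3[S0] = 133/192*7/8 + 59/192*7/16 = 2275/3072
  d_3[S1] = 133/192*1/8 + 59/192*9/16 = 797/3072
d_3 = (S0=2275/3072, S1=797/3072)
  d_4[S0] = 2275/3072*7/8 + 797/3072*7/16 = 37429/49152
  d_4[S1] = 2275/3072*1/8 + 797/3072*9/16 = 11723/49152
d_4 = (S0=37429/49152, S1=11723/49152)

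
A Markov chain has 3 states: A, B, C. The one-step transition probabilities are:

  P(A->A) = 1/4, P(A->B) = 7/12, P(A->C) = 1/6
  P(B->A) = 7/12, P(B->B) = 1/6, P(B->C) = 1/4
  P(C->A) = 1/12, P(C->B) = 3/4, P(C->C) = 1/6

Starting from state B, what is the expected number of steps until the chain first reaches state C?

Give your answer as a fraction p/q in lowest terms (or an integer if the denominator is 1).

Answer: 192/41

Derivation:
Let h_i = expected steps to first reach C from state i.
Boundary: h_C = 0.
First-step equations for the other states:
  h_A = 1 + 1/4*h_A + 7/12*h_B + 1/6*h_C
  h_B = 1 + 7/12*h_A + 1/6*h_B + 1/4*h_C

Substituting h_C = 0 and rearranging gives the linear system (I - Q) h = 1:
  [3/4, -7/12] . (h_A, h_B) = 1
  [-7/12, 5/6] . (h_A, h_B) = 1

Solving yields:
  h_A = 204/41
  h_B = 192/41

Starting state is B, so the expected hitting time is h_B = 192/41.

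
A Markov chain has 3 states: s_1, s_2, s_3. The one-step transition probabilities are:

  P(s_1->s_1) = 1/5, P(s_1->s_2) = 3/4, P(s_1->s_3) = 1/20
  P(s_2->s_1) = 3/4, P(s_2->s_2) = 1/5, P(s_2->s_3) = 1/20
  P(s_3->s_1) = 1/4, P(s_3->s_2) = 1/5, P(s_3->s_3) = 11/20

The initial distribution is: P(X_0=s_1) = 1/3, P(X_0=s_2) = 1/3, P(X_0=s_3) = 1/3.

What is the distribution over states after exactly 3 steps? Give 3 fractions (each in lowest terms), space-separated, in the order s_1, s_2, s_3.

Propagating the distribution step by step (d_{t+1} = d_t * P):
d_0 = (s_1=1/3, s_2=1/3, s_3=1/3)
  d_1[s_1] = 1/3*1/5 + 1/3*3/4 + 1/3*1/4 = 2/5
  d_1[s_2] = 1/3*3/4 + 1/3*1/5 + 1/3*1/5 = 23/60
  d_1[s_3] = 1/3*1/20 + 1/3*1/20 + 1/3*11/20 = 13/60
d_1 = (s_1=2/5, s_2=23/60, s_3=13/60)
  d_2[s_1] = 2/5*1/5 + 23/60*3/4 + 13/60*1/4 = 253/600
  d_2[s_2] = 2/5*3/4 + 23/60*1/5 + 13/60*1/5 = 21/50
  d_2[s_3] = 2/5*1/20 + 23/60*1/20 + 13/60*11/20 = 19/120
d_2 = (s_1=253/600, s_2=21/50, s_3=19/120)
  d_3[s_1] = 253/600*1/5 + 21/50*3/4 + 19/120*1/4 = 5267/12000
  d_3[s_2] = 253/600*3/4 + 21/50*1/5 + 19/120*1/5 = 5183/12000
  d_3[s_3] = 253/600*1/20 + 21/50*1/20 + 19/120*11/20 = 31/240
d_3 = (s_1=5267/12000, s_2=5183/12000, s_3=31/240)

Answer: 5267/12000 5183/12000 31/240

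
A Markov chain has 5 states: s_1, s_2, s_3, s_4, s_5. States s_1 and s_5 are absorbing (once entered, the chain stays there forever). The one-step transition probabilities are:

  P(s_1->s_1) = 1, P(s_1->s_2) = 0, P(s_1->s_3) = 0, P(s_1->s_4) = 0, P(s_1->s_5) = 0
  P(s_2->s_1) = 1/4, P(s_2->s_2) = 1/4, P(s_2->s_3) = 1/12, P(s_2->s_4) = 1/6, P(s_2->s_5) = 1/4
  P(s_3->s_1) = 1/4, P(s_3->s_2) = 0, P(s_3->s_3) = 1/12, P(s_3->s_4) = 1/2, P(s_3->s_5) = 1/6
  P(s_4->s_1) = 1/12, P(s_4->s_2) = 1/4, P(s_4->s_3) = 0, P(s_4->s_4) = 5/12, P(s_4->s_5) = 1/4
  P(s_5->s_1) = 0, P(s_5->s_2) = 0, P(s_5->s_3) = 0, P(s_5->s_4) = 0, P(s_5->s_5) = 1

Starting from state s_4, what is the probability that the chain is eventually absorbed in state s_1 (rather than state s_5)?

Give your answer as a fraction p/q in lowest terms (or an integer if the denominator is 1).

Answer: 69/203

Derivation:
Let a_i = P(absorbed in s_1 | start in state i).
Boundary conditions: a_s_1 = 1, a_s_5 = 0.
For each transient state i, a_i = sum_j P(i->j) * a_j:
  a_s_2 = 1/4*a_s_1 + 1/4*a_s_2 + 1/12*a_s_3 + 1/6*a_s_4 + 1/4*a_s_5
  a_s_3 = 1/4*a_s_1 + 0*a_s_2 + 1/12*a_s_3 + 1/2*a_s_4 + 1/6*a_s_5
  a_s_4 = 1/12*a_s_1 + 1/4*a_s_2 + 0*a_s_3 + 5/12*a_s_4 + 1/4*a_s_5

Substituting a_s_1 = 1 and a_s_5 = 0, rearrange to (I - Q) a = r where r[i] = P(i -> s_1):
  [3/4, -1/12, -1/6] . (a_s_2, a_s_3, a_s_4) = 1/4
  [0, 11/12, -1/2] . (a_s_2, a_s_3, a_s_4) = 1/4
  [-1/4, 0, 7/12] . (a_s_2, a_s_3, a_s_4) = 1/12

Solving yields:
  a_s_2 = 40/87
  a_s_3 = 93/203
  a_s_4 = 69/203

Starting state is s_4, so the absorption probability is a_s_4 = 69/203.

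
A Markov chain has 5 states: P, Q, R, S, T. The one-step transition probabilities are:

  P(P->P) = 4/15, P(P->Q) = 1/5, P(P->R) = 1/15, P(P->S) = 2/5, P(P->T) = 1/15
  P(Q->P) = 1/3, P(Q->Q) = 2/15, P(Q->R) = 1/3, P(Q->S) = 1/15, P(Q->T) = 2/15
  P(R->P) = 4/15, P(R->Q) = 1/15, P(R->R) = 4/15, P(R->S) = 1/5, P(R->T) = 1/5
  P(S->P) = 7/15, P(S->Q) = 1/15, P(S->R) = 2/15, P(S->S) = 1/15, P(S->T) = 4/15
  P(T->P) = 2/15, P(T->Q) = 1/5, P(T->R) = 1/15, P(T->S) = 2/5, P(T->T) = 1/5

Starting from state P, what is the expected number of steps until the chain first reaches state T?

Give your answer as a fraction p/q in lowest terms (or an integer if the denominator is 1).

Answer: 90/13

Derivation:
Let h_i = expected steps to first reach T from state i.
Boundary: h_T = 0.
First-step equations for the other states:
  h_P = 1 + 4/15*h_P + 1/5*h_Q + 1/15*h_R + 2/5*h_S + 1/15*h_T
  h_Q = 1 + 1/3*h_P + 2/15*h_Q + 1/3*h_R + 1/15*h_S + 2/15*h_T
  h_R = 1 + 4/15*h_P + 1/15*h_Q + 4/15*h_R + 1/5*h_S + 1/5*h_T
  h_S = 1 + 7/15*h_P + 1/15*h_Q + 2/15*h_R + 1/15*h_S + 4/15*h_T

Substituting h_T = 0 and rearranging gives the linear system (I - Q) h = 1:
  [11/15, -1/5, -1/15, -2/5] . (h_P, h_Q, h_R, h_S) = 1
  [-1/3, 13/15, -1/3, -1/15] . (h_P, h_Q, h_R, h_S) = 1
  [-4/15, -1/15, 11/15, -1/5] . (h_P, h_Q, h_R, h_S) = 1
  [-7/15, -1/15, -2/15, 14/15] . (h_P, h_Q, h_R, h_S) = 1

Solving yields:
  h_P = 90/13
  h_Q = 945/143
  h_R = 870/143
  h_S = 840/143

Starting state is P, so the expected hitting time is h_P = 90/13.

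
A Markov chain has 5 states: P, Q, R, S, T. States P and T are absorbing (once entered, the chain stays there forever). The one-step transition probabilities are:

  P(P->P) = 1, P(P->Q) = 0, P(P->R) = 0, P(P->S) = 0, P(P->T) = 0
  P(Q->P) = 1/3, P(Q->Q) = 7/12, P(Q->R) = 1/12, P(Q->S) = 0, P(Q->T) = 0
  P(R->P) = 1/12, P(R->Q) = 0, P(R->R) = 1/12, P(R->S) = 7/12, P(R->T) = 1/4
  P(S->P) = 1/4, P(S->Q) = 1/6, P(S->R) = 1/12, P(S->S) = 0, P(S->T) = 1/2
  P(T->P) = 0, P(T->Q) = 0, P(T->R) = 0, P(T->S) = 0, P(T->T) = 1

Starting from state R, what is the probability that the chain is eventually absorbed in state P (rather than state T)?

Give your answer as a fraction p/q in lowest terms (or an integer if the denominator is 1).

Answer: 17/47

Derivation:
Let a_i = P(absorbed in P | start in state i).
Boundary conditions: a_P = 1, a_T = 0.
For each transient state i, a_i = sum_j P(i->j) * a_j:
  a_Q = 1/3*a_P + 7/12*a_Q + 1/12*a_R + 0*a_S + 0*a_T
  a_R = 1/12*a_P + 0*a_Q + 1/12*a_R + 7/12*a_S + 1/4*a_T
  a_S = 1/4*a_P + 1/6*a_Q + 1/12*a_R + 0*a_S + 1/2*a_T

Substituting a_P = 1 and a_T = 0, rearrange to (I - Q) a = r where r[i] = P(i -> P):
  [5/12, -1/12, 0] . (a_Q, a_R, a_S) = 1/3
  [0, 11/12, -7/12] . (a_Q, a_R, a_S) = 1/12
  [-1/6, -1/12, 1] . (a_Q, a_R, a_S) = 1/4

Solving yields:
  a_Q = 41/47
  a_R = 17/47
  a_S = 20/47

Starting state is R, so the absorption probability is a_R = 17/47.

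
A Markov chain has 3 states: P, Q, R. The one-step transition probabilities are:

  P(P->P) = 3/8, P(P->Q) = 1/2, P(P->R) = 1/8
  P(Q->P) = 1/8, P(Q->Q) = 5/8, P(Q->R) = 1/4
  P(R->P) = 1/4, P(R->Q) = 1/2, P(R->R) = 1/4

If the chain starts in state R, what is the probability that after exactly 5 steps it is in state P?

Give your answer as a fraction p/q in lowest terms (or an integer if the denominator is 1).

Answer: 3345/16384

Derivation:
Computing P^5 by repeated multiplication:
P^1 =
  P: [3/8, 1/2, 1/8]
  Q: [1/8, 5/8, 1/4]
  R: [1/4, 1/2, 1/4]
P^2 =
  P: [15/64, 9/16, 13/64]
  Q: [3/16, 37/64, 15/64]
  R: [7/32, 9/16, 7/32]
P^3 =
  P: [107/512, 73/128, 113/512]
  Q: [103/512, 293/512, 29/128]
  R: [53/256, 73/128, 57/256]
P^4 =
  P: [839/4096, 585/1024, 917/4096]
  Q: [417/2048, 2341/4096, 921/4096]
  R: [419/2048, 585/1024, 459/2048]
P^5 =
  P: [6691/32768, 4681/8192, 7353/32768]
  Q: [6685/32768, 18725/32768, 3679/16384]
  R: [3345/16384, 4681/8192, 3677/16384]

(P^5)[R -> P] = 3345/16384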